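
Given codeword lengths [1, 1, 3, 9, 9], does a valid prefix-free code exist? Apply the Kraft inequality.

Kraft inequality: Σ 2^(-l_i) ≤ 1 for prefix-free code
Calculating: 2^(-1) + 2^(-1) + 2^(-3) + 2^(-9) + 2^(-9)
= 0.5 + 0.5 + 0.125 + 0.001953125 + 0.001953125
= 1.1289
Since 1.1289 > 1, prefix-free code does not exist


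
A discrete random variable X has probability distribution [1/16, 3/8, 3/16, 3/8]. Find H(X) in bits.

H(X) = -Σ p(x) log₂ p(x)
  -1/16 × log₂(1/16) = 0.2500
  -3/8 × log₂(3/8) = 0.5306
  -3/16 × log₂(3/16) = 0.4528
  -3/8 × log₂(3/8) = 0.5306
H(X) = 1.7641 bits


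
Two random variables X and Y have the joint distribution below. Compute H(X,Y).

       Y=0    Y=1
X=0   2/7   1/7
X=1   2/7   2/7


H(X,Y) = -Σ p(x,y) log₂ p(x,y)
  p(0,0)=2/7: -0.2857 × log₂(0.2857) = 0.5164
  p(0,1)=1/7: -0.1429 × log₂(0.1429) = 0.4011
  p(1,0)=2/7: -0.2857 × log₂(0.2857) = 0.5164
  p(1,1)=2/7: -0.2857 × log₂(0.2857) = 0.5164
H(X,Y) = 1.9502 bits


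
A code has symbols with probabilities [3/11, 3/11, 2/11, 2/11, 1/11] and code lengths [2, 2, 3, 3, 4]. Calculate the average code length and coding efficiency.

Average length L = Σ p_i × l_i = 2.5455 bits
Entropy H = 2.2313 bits
Efficiency η = H/L × 100% = 87.66%


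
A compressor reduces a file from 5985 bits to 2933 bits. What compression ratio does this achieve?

Compression ratio = Original / Compressed
= 5985 / 2933 = 2.04:1


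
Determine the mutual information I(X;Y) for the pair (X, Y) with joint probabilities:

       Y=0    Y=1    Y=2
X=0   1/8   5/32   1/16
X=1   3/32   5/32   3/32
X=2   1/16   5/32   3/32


H(X) = 1.5835, H(Y) = 1.5271, H(X,Y) = 3.0908
I(X;Y) = H(X) + H(Y) - H(X,Y) = 0.0198 bits


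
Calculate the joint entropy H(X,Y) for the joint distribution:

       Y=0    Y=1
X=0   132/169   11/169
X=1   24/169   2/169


H(X,Y) = -Σ p(x,y) log₂ p(x,y)
  p(0,0)=132/169: -0.7811 × log₂(0.7811) = 0.2784
  p(0,1)=11/169: -0.0651 × log₂(0.0651) = 0.2565
  p(1,0)=24/169: -0.1420 × log₂(0.1420) = 0.3999
  p(1,1)=2/169: -0.0118 × log₂(0.0118) = 0.0758
H(X,Y) = 1.0106 bits


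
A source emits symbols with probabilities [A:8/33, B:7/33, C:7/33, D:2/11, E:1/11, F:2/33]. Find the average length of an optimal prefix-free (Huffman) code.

Huffman tree construction:
Combine smallest probabilities repeatedly
Resulting codes:
  A: 10 (length 2)
  B: 00 (length 2)
  C: 01 (length 2)
  D: 111 (length 3)
  E: 1101 (length 4)
  F: 1100 (length 4)
Average length = Σ p(s) × length(s) = 2.4848 bits


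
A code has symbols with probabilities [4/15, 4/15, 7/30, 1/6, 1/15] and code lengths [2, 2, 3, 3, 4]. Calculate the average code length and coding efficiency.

Average length L = Σ p_i × l_i = 2.5333 bits
Entropy H = 2.1982 bits
Efficiency η = H/L × 100% = 86.77%


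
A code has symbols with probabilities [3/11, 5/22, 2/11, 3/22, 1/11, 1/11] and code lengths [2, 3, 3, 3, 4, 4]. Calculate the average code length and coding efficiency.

Average length L = Σ p_i × l_i = 2.9091 bits
Entropy H = 2.4651 bits
Efficiency η = H/L × 100% = 84.74%


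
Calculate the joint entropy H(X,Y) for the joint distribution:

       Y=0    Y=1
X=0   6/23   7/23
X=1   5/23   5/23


H(X,Y) = -Σ p(x,y) log₂ p(x,y)
  p(0,0)=6/23: -0.2609 × log₂(0.2609) = 0.5057
  p(0,1)=7/23: -0.3043 × log₂(0.3043) = 0.5223
  p(1,0)=5/23: -0.2174 × log₂(0.2174) = 0.4786
  p(1,1)=5/23: -0.2174 × log₂(0.2174) = 0.4786
H(X,Y) = 1.9853 bits


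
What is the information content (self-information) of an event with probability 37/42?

Information content I(x) = -log₂(p(x))
I = -log₂(37/42) = -log₂(0.8810)
I = 0.1829 bits


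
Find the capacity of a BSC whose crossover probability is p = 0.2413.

For BSC with error probability p:
C = 1 - H(p) where H(p) is binary entropy
H(0.2413) = -0.2413 × log₂(0.2413) - 0.7587 × log₂(0.7587)
H(p) = 0.7972
C = 1 - 0.7972 = 0.2028 bits/use


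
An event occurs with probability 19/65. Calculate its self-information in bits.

Information content I(x) = -log₂(p(x))
I = -log₂(19/65) = -log₂(0.2923)
I = 1.7744 bits


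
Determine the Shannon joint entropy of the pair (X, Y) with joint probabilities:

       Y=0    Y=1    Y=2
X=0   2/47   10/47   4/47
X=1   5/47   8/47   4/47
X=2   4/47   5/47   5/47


H(X,Y) = -Σ p(x,y) log₂ p(x,y)
  p(0,0)=2/47: -0.0426 × log₂(0.0426) = 0.1938
  p(0,1)=10/47: -0.2128 × log₂(0.2128) = 0.4750
  p(0,2)=4/47: -0.0851 × log₂(0.0851) = 0.3025
  p(1,0)=5/47: -0.1064 × log₂(0.1064) = 0.3439
  p(1,1)=8/47: -0.1702 × log₂(0.1702) = 0.4348
  p(1,2)=4/47: -0.0851 × log₂(0.0851) = 0.3025
  p(2,0)=4/47: -0.0851 × log₂(0.0851) = 0.3025
  p(2,1)=5/47: -0.1064 × log₂(0.1064) = 0.3439
  p(2,2)=5/47: -0.1064 × log₂(0.1064) = 0.3439
H(X,Y) = 3.0429 bits


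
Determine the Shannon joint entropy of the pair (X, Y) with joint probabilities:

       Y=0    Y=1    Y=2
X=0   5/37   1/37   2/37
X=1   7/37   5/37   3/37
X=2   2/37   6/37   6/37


H(X,Y) = -Σ p(x,y) log₂ p(x,y)
  p(0,0)=5/37: -0.1351 × log₂(0.1351) = 0.3902
  p(0,1)=1/37: -0.0270 × log₂(0.0270) = 0.1408
  p(0,2)=2/37: -0.0541 × log₂(0.0541) = 0.2275
  p(1,0)=7/37: -0.1892 × log₂(0.1892) = 0.4545
  p(1,1)=5/37: -0.1351 × log₂(0.1351) = 0.3902
  p(1,2)=3/37: -0.0811 × log₂(0.0811) = 0.2939
  p(2,0)=2/37: -0.0541 × log₂(0.0541) = 0.2275
  p(2,1)=6/37: -0.1622 × log₂(0.1622) = 0.4256
  p(2,2)=6/37: -0.1622 × log₂(0.1622) = 0.4256
H(X,Y) = 2.9758 bits


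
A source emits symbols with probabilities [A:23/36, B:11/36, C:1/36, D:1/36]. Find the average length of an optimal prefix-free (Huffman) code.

Huffman tree construction:
Combine smallest probabilities repeatedly
Resulting codes:
  A: 1 (length 1)
  B: 01 (length 2)
  C: 000 (length 3)
  D: 001 (length 3)
Average length = Σ p(s) × length(s) = 1.4167 bits


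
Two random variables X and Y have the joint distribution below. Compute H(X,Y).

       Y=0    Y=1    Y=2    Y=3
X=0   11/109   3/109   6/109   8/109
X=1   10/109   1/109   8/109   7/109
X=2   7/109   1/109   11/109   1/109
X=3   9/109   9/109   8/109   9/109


H(X,Y) = -Σ p(x,y) log₂ p(x,y)
  p(0,0)=11/109: -0.1009 × log₂(0.1009) = 0.3339
  p(0,1)=3/109: -0.0275 × log₂(0.0275) = 0.1427
  p(0,2)=6/109: -0.0550 × log₂(0.0550) = 0.2303
  p(0,3)=8/109: -0.0734 × log₂(0.0734) = 0.2766
  p(1,0)=10/109: -0.0917 × log₂(0.0917) = 0.3162
  p(1,1)=1/109: -0.0092 × log₂(0.0092) = 0.0621
  p(1,2)=8/109: -0.0734 × log₂(0.0734) = 0.2766
  p(1,3)=7/109: -0.0642 × log₂(0.0642) = 0.2544
  p(2,0)=7/109: -0.0642 × log₂(0.0642) = 0.2544
  p(2,1)=1/109: -0.0092 × log₂(0.0092) = 0.0621
  p(2,2)=11/109: -0.1009 × log₂(0.1009) = 0.3339
  p(2,3)=1/109: -0.0092 × log₂(0.0092) = 0.0621
  p(3,0)=9/109: -0.0826 × log₂(0.0826) = 0.2971
  p(3,1)=9/109: -0.0826 × log₂(0.0826) = 0.2971
  p(3,2)=8/109: -0.0734 × log₂(0.0734) = 0.2766
  p(3,3)=9/109: -0.0826 × log₂(0.0826) = 0.2971
H(X,Y) = 3.7729 bits


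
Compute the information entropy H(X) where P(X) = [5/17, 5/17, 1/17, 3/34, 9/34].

H(X) = -Σ p(x) log₂ p(x)
  -5/17 × log₂(5/17) = 0.5193
  -5/17 × log₂(5/17) = 0.5193
  -1/17 × log₂(1/17) = 0.2404
  -3/34 × log₂(3/34) = 0.3090
  -9/34 × log₂(9/34) = 0.5076
H(X) = 2.0956 bits


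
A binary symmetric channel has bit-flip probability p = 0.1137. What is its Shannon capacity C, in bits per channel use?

For BSC with error probability p:
C = 1 - H(p) where H(p) is binary entropy
H(0.1137) = -0.1137 × log₂(0.1137) - 0.8863 × log₂(0.8863)
H(p) = 0.5110
C = 1 - 0.5110 = 0.4890 bits/use


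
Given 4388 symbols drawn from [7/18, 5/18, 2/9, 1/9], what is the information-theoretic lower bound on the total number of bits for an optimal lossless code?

Entropy H = 1.8776 bits/symbol
Minimum bits = H × n = 1.8776 × 4388
= 8239.09 bits


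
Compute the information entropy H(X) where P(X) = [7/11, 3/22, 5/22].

H(X) = -Σ p(x) log₂ p(x)
  -7/11 × log₂(7/11) = 0.4150
  -3/22 × log₂(3/22) = 0.3920
  -5/22 × log₂(5/22) = 0.4858
H(X) = 1.2927 bits


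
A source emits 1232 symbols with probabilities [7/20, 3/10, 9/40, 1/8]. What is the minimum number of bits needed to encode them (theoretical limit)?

Entropy H = 1.9104 bits/symbol
Minimum bits = H × n = 1.9104 × 1232
= 2353.60 bits


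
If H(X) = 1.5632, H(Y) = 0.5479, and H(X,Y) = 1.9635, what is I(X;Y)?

I(X;Y) = H(X) + H(Y) - H(X,Y)
I(X;Y) = 1.5632 + 0.5479 - 1.9635 = 0.1476 bits


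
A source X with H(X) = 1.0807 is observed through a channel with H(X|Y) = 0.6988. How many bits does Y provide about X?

I(X;Y) = H(X) - H(X|Y)
I(X;Y) = 1.0807 - 0.6988 = 0.3819 bits


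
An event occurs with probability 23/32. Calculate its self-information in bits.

Information content I(x) = -log₂(p(x))
I = -log₂(23/32) = -log₂(0.7188)
I = 0.4764 bits


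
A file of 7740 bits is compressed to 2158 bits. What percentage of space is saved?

Space savings = (1 - Compressed/Original) × 100%
= (1 - 2158/7740) × 100%
= 72.12%


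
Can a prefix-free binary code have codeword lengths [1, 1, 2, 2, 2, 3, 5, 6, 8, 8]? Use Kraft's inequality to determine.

Kraft inequality: Σ 2^(-l_i) ≤ 1 for prefix-free code
Calculating: 2^(-1) + 2^(-1) + 2^(-2) + 2^(-2) + 2^(-2) + 2^(-3) + 2^(-5) + 2^(-6) + 2^(-8) + 2^(-8)
= 0.5 + 0.5 + 0.25 + 0.25 + 0.25 + 0.125 + 0.03125 + 0.015625 + 0.00390625 + 0.00390625
= 1.9297
Since 1.9297 > 1, prefix-free code does not exist


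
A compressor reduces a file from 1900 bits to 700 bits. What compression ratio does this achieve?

Compression ratio = Original / Compressed
= 1900 / 700 = 2.71:1


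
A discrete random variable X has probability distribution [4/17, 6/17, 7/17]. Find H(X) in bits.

H(X) = -Σ p(x) log₂ p(x)
  -4/17 × log₂(4/17) = 0.4912
  -6/17 × log₂(6/17) = 0.5303
  -7/17 × log₂(7/17) = 0.5271
H(X) = 1.5486 bits


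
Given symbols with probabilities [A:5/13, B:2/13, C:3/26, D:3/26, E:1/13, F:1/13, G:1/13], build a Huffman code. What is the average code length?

Huffman tree construction:
Combine smallest probabilities repeatedly
Resulting codes:
  A: 0 (length 1)
  B: 101 (length 3)
  C: 1111 (length 4)
  D: 100 (length 3)
  E: 1100 (length 4)
  F: 1101 (length 4)
  G: 1110 (length 4)
Average length = Σ p(s) × length(s) = 2.5769 bits


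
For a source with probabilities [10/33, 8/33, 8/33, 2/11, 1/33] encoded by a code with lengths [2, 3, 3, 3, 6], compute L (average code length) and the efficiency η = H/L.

Average length L = Σ p_i × l_i = 2.7879 bits
Entropy H = 2.1132 bits
Efficiency η = H/L × 100% = 75.80%


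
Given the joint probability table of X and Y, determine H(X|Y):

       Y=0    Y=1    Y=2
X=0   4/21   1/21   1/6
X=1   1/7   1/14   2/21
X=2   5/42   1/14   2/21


H(X|Y) = Σ_y p(y) H(X|Y=y)
  p(Y=0) = 19/42, H(X|Y=0) = 1.5574
  p(Y=1) = 4/21, H(X|Y=1) = 1.5613
  p(Y=2) = 5/14, H(X|Y=2) = 1.5301
H(X|Y) = 0.4524×1.5574 + 0.1905×1.5613 + 0.3571×1.5301 = 1.5484 bits


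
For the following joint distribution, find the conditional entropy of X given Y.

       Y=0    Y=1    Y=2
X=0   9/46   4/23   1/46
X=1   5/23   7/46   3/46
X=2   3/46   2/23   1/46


H(X|Y) = Σ_y p(y) H(X|Y=y)
  p(Y=0) = 11/23, H(X|Y=0) = 1.4365
  p(Y=1) = 19/46, H(X|Y=1) = 1.5294
  p(Y=2) = 5/46, H(X|Y=2) = 1.3710
H(X|Y) = 0.4783×1.4365 + 0.4130×1.5294 + 0.1087×1.3710 = 1.4678 bits


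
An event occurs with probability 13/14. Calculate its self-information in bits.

Information content I(x) = -log₂(p(x))
I = -log₂(13/14) = -log₂(0.9286)
I = 0.1069 bits


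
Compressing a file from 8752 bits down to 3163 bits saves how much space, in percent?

Space savings = (1 - Compressed/Original) × 100%
= (1 - 3163/8752) × 100%
= 63.86%


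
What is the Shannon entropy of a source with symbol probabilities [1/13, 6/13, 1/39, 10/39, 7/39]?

H(X) = -Σ p(x) log₂ p(x)
  -1/13 × log₂(1/13) = 0.2846
  -6/13 × log₂(6/13) = 0.5148
  -1/39 × log₂(1/39) = 0.1355
  -10/39 × log₂(10/39) = 0.5035
  -7/39 × log₂(7/39) = 0.4448
H(X) = 1.8832 bits


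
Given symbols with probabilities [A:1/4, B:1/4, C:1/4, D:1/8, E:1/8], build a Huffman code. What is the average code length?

Huffman tree construction:
Combine smallest probabilities repeatedly
Resulting codes:
  A: 00 (length 2)
  B: 01 (length 2)
  C: 10 (length 2)
  D: 110 (length 3)
  E: 111 (length 3)
Average length = Σ p(s) × length(s) = 2.2500 bits


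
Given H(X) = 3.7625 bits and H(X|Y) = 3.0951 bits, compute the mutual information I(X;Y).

I(X;Y) = H(X) - H(X|Y)
I(X;Y) = 3.7625 - 3.0951 = 0.6674 bits


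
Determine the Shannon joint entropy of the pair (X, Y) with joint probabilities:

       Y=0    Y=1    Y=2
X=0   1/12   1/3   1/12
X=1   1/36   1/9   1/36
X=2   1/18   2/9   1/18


H(X,Y) = -Σ p(x,y) log₂ p(x,y)
  p(0,0)=1/12: -0.0833 × log₂(0.0833) = 0.2987
  p(0,1)=1/3: -0.3333 × log₂(0.3333) = 0.5283
  p(0,2)=1/12: -0.0833 × log₂(0.0833) = 0.2987
  p(1,0)=1/36: -0.0278 × log₂(0.0278) = 0.1436
  p(1,1)=1/9: -0.1111 × log₂(0.1111) = 0.3522
  p(1,2)=1/36: -0.0278 × log₂(0.0278) = 0.1436
  p(2,0)=1/18: -0.0556 × log₂(0.0556) = 0.2317
  p(2,1)=2/9: -0.2222 × log₂(0.2222) = 0.4822
  p(2,2)=1/18: -0.0556 × log₂(0.0556) = 0.2317
H(X,Y) = 2.7108 bits


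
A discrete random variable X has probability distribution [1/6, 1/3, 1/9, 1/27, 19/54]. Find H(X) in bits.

H(X) = -Σ p(x) log₂ p(x)
  -1/6 × log₂(1/6) = 0.4308
  -1/3 × log₂(1/3) = 0.5283
  -1/9 × log₂(1/9) = 0.3522
  -1/27 × log₂(1/27) = 0.1761
  -19/54 × log₂(19/54) = 0.5302
H(X) = 2.0177 bits


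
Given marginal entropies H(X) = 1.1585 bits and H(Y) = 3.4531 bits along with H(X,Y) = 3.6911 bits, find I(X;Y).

I(X;Y) = H(X) + H(Y) - H(X,Y)
I(X;Y) = 1.1585 + 3.4531 - 3.6911 = 0.9205 bits


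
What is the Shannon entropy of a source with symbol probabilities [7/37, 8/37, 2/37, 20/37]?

H(X) = -Σ p(x) log₂ p(x)
  -7/37 × log₂(7/37) = 0.4545
  -8/37 × log₂(8/37) = 0.4777
  -2/37 × log₂(2/37) = 0.2275
  -20/37 × log₂(20/37) = 0.4797
H(X) = 1.6395 bits


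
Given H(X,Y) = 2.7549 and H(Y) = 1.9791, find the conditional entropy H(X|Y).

Chain rule: H(X,Y) = H(X|Y) + H(Y)
H(X|Y) = H(X,Y) - H(Y) = 2.7549 - 1.9791 = 0.7758 bits


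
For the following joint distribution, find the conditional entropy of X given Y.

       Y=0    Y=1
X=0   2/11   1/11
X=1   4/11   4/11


H(X|Y) = Σ_y p(y) H(X|Y=y)
  p(Y=0) = 6/11, H(X|Y=0) = 0.9183
  p(Y=1) = 5/11, H(X|Y=1) = 0.7219
H(X|Y) = 0.5455×0.9183 + 0.4545×0.7219 = 0.8290 bits


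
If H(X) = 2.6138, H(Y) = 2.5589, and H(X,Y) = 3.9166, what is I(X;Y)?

I(X;Y) = H(X) + H(Y) - H(X,Y)
I(X;Y) = 2.6138 + 2.5589 - 3.9166 = 1.2561 bits


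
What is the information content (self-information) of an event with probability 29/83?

Information content I(x) = -log₂(p(x))
I = -log₂(29/83) = -log₂(0.3494)
I = 1.5171 bits


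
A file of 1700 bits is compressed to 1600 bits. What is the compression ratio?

Compression ratio = Original / Compressed
= 1700 / 1600 = 1.06:1


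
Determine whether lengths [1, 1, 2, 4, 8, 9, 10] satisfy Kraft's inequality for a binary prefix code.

Kraft inequality: Σ 2^(-l_i) ≤ 1 for prefix-free code
Calculating: 2^(-1) + 2^(-1) + 2^(-2) + 2^(-4) + 2^(-8) + 2^(-9) + 2^(-10)
= 0.5 + 0.5 + 0.25 + 0.0625 + 0.00390625 + 0.001953125 + 0.0009765625
= 1.3193
Since 1.3193 > 1, prefix-free code does not exist


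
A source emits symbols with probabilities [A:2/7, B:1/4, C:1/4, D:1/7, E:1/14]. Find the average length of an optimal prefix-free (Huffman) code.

Huffman tree construction:
Combine smallest probabilities repeatedly
Resulting codes:
  A: 11 (length 2)
  B: 01 (length 2)
  C: 10 (length 2)
  D: 001 (length 3)
  E: 000 (length 3)
Average length = Σ p(s) × length(s) = 2.2143 bits


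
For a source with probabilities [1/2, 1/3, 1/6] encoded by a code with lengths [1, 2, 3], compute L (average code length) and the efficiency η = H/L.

Average length L = Σ p_i × l_i = 1.6667 bits
Entropy H = 1.4591 bits
Efficiency η = H/L × 100% = 87.55%


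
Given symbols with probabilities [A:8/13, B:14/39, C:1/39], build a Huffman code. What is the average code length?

Huffman tree construction:
Combine smallest probabilities repeatedly
Resulting codes:
  A: 1 (length 1)
  B: 01 (length 2)
  C: 00 (length 2)
Average length = Σ p(s) × length(s) = 1.3846 bits


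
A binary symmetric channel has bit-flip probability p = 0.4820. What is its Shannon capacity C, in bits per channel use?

For BSC with error probability p:
C = 1 - H(p) where H(p) is binary entropy
H(0.4820) = -0.4820 × log₂(0.4820) - 0.5180 × log₂(0.5180)
H(p) = 0.9991
C = 1 - 0.9991 = 0.0009 bits/use


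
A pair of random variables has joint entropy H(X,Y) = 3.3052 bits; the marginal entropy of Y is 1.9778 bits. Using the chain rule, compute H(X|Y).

Chain rule: H(X,Y) = H(X|Y) + H(Y)
H(X|Y) = H(X,Y) - H(Y) = 3.3052 - 1.9778 = 1.3274 bits


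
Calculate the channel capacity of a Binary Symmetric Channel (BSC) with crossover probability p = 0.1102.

For BSC with error probability p:
C = 1 - H(p) where H(p) is binary entropy
H(0.1102) = -0.1102 × log₂(0.1102) - 0.8898 × log₂(0.8898)
H(p) = 0.5005
C = 1 - 0.5005 = 0.4995 bits/use


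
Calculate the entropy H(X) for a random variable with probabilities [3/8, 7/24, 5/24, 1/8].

H(X) = -Σ p(x) log₂ p(x)
  -3/8 × log₂(3/8) = 0.5306
  -7/24 × log₂(7/24) = 0.5185
  -5/24 × log₂(5/24) = 0.4715
  -1/8 × log₂(1/8) = 0.3750
H(X) = 1.8956 bits


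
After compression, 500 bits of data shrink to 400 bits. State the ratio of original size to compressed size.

Compression ratio = Original / Compressed
= 500 / 400 = 1.25:1


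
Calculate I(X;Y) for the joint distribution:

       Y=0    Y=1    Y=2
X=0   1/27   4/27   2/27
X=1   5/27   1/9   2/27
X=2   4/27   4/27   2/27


H(X) = 1.5664, H(Y) = 1.5407, H(X,Y) = 3.0377
I(X;Y) = H(X) + H(Y) - H(X,Y) = 0.0694 bits


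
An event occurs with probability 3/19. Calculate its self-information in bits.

Information content I(x) = -log₂(p(x))
I = -log₂(3/19) = -log₂(0.1579)
I = 2.6630 bits


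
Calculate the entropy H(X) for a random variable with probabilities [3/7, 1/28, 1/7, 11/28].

H(X) = -Σ p(x) log₂ p(x)
  -3/7 × log₂(3/7) = 0.5239
  -1/28 × log₂(1/28) = 0.1717
  -1/7 × log₂(1/7) = 0.4011
  -11/28 × log₂(11/28) = 0.5295
H(X) = 1.6262 bits


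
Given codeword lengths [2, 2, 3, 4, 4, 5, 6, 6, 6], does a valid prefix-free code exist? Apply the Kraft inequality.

Kraft inequality: Σ 2^(-l_i) ≤ 1 for prefix-free code
Calculating: 2^(-2) + 2^(-2) + 2^(-3) + 2^(-4) + 2^(-4) + 2^(-5) + 2^(-6) + 2^(-6) + 2^(-6)
= 0.25 + 0.25 + 0.125 + 0.0625 + 0.0625 + 0.03125 + 0.015625 + 0.015625 + 0.015625
= 0.8281
Since 0.8281 ≤ 1, prefix-free code exists


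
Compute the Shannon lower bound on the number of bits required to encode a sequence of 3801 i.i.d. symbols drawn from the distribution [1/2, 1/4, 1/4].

Entropy H = 1.5000 bits/symbol
Minimum bits = H × n = 1.5000 × 3801
= 5701.50 bits


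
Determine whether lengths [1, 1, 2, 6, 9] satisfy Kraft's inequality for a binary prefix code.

Kraft inequality: Σ 2^(-l_i) ≤ 1 for prefix-free code
Calculating: 2^(-1) + 2^(-1) + 2^(-2) + 2^(-6) + 2^(-9)
= 0.5 + 0.5 + 0.25 + 0.015625 + 0.001953125
= 1.2676
Since 1.2676 > 1, prefix-free code does not exist


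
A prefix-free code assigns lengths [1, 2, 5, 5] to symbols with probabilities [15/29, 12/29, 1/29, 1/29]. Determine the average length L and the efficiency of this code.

Average length L = Σ p_i × l_i = 1.6897 bits
Entropy H = 1.3537 bits
Efficiency η = H/L × 100% = 80.12%


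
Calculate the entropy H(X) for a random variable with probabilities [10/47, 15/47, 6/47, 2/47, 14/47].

H(X) = -Σ p(x) log₂ p(x)
  -10/47 × log₂(10/47) = 0.4750
  -15/47 × log₂(15/47) = 0.5259
  -6/47 × log₂(6/47) = 0.3791
  -2/47 × log₂(2/47) = 0.1938
  -14/47 × log₂(14/47) = 0.5205
H(X) = 2.0943 bits


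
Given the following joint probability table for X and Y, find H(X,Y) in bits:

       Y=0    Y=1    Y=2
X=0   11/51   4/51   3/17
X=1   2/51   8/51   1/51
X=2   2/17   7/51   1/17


H(X,Y) = -Σ p(x,y) log₂ p(x,y)
  p(0,0)=11/51: -0.2157 × log₂(0.2157) = 0.4773
  p(0,1)=4/51: -0.0784 × log₂(0.0784) = 0.2880
  p(0,2)=3/17: -0.1765 × log₂(0.1765) = 0.4416
  p(1,0)=2/51: -0.0392 × log₂(0.0392) = 0.1832
  p(1,1)=8/51: -0.1569 × log₂(0.1569) = 0.4192
  p(1,2)=1/51: -0.0196 × log₂(0.0196) = 0.1112
  p(2,0)=2/17: -0.1176 × log₂(0.1176) = 0.3632
  p(2,1)=7/51: -0.1373 × log₂(0.1373) = 0.3932
  p(2,2)=1/17: -0.0588 × log₂(0.0588) = 0.2404
H(X,Y) = 2.9175 bits


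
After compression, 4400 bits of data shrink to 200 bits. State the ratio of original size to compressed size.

Compression ratio = Original / Compressed
= 4400 / 200 = 22.00:1


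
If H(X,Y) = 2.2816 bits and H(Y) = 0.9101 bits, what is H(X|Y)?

Chain rule: H(X,Y) = H(X|Y) + H(Y)
H(X|Y) = H(X,Y) - H(Y) = 2.2816 - 0.9101 = 1.3715 bits


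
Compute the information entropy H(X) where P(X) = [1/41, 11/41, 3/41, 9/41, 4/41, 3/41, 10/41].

H(X) = -Σ p(x) log₂ p(x)
  -1/41 × log₂(1/41) = 0.1307
  -11/41 × log₂(11/41) = 0.5093
  -3/41 × log₂(3/41) = 0.2760
  -9/41 × log₂(9/41) = 0.4802
  -4/41 × log₂(4/41) = 0.3276
  -3/41 × log₂(3/41) = 0.2760
  -10/41 × log₂(10/41) = 0.4965
H(X) = 2.4963 bits


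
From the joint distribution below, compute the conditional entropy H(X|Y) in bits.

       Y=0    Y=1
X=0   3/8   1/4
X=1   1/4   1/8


H(X|Y) = Σ_y p(y) H(X|Y=y)
  p(Y=0) = 5/8, H(X|Y=0) = 0.9710
  p(Y=1) = 3/8, H(X|Y=1) = 0.9183
H(X|Y) = 0.6250×0.9710 + 0.3750×0.9183 = 0.9512 bits


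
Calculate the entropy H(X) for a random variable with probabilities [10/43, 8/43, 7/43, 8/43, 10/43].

H(X) = -Σ p(x) log₂ p(x)
  -10/43 × log₂(10/43) = 0.4894
  -8/43 × log₂(8/43) = 0.4514
  -7/43 × log₂(7/43) = 0.4263
  -8/43 × log₂(8/43) = 0.4514
  -10/43 × log₂(10/43) = 0.4894
H(X) = 2.3079 bits


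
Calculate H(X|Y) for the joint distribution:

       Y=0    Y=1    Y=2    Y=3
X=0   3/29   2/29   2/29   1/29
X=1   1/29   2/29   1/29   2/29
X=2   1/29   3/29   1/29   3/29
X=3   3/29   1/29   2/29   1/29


H(X|Y) = Σ_y p(y) H(X|Y=y)
  p(Y=0) = 8/29, H(X|Y=0) = 1.8113
  p(Y=1) = 8/29, H(X|Y=1) = 1.9056
  p(Y=2) = 6/29, H(X|Y=2) = 1.9183
  p(Y=3) = 7/29, H(X|Y=3) = 1.8424
H(X|Y) = 0.2759×1.8113 + 0.2759×1.9056 + 0.2069×1.9183 + 0.2414×1.8424 = 1.8670 bits


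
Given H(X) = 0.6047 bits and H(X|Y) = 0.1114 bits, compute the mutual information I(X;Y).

I(X;Y) = H(X) - H(X|Y)
I(X;Y) = 0.6047 - 0.1114 = 0.4933 bits


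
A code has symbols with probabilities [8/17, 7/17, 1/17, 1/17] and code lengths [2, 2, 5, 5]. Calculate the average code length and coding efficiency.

Average length L = Σ p_i × l_i = 2.3529 bits
Entropy H = 1.5197 bits
Efficiency η = H/L × 100% = 64.59%


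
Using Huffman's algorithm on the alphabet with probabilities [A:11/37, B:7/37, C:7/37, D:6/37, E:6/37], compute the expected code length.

Huffman tree construction:
Combine smallest probabilities repeatedly
Resulting codes:
  A: 10 (length 2)
  B: 00 (length 2)
  C: 01 (length 2)
  D: 110 (length 3)
  E: 111 (length 3)
Average length = Σ p(s) × length(s) = 2.3243 bits


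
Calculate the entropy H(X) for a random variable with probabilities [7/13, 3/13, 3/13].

H(X) = -Σ p(x) log₂ p(x)
  -7/13 × log₂(7/13) = 0.4809
  -3/13 × log₂(3/13) = 0.4882
  -3/13 × log₂(3/13) = 0.4882
H(X) = 1.4573 bits


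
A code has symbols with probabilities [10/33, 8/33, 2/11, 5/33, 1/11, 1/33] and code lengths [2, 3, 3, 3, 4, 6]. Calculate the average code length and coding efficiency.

Average length L = Σ p_i × l_i = 2.8788 bits
Entropy H = 2.3446 bits
Efficiency η = H/L × 100% = 81.44%


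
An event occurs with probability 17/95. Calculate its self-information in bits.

Information content I(x) = -log₂(p(x))
I = -log₂(17/95) = -log₂(0.1789)
I = 2.4824 bits


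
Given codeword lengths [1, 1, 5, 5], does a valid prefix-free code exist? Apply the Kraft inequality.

Kraft inequality: Σ 2^(-l_i) ≤ 1 for prefix-free code
Calculating: 2^(-1) + 2^(-1) + 2^(-5) + 2^(-5)
= 0.5 + 0.5 + 0.03125 + 0.03125
= 1.0625
Since 1.0625 > 1, prefix-free code does not exist


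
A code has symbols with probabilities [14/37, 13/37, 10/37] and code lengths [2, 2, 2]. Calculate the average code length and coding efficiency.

Average length L = Σ p_i × l_i = 2.0000 bits
Entropy H = 1.5709 bits
Efficiency η = H/L × 100% = 78.54%


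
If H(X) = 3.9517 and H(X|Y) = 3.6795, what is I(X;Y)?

I(X;Y) = H(X) - H(X|Y)
I(X;Y) = 3.9517 - 3.6795 = 0.2722 bits


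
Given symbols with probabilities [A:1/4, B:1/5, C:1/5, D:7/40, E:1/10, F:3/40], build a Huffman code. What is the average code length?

Huffman tree construction:
Combine smallest probabilities repeatedly
Resulting codes:
  A: 10 (length 2)
  B: 00 (length 2)
  C: 01 (length 2)
  D: 110 (length 3)
  E: 1111 (length 4)
  F: 1110 (length 4)
Average length = Σ p(s) × length(s) = 2.5250 bits


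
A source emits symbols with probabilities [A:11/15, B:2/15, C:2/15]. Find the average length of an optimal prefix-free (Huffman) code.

Huffman tree construction:
Combine smallest probabilities repeatedly
Resulting codes:
  A: 1 (length 1)
  B: 00 (length 2)
  C: 01 (length 2)
Average length = Σ p(s) × length(s) = 1.2667 bits


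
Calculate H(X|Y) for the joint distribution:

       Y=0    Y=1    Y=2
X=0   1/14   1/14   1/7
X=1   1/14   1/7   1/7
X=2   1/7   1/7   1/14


H(X|Y) = Σ_y p(y) H(X|Y=y)
  p(Y=0) = 2/7, H(X|Y=0) = 1.5000
  p(Y=1) = 5/14, H(X|Y=1) = 1.5219
  p(Y=2) = 5/14, H(X|Y=2) = 1.5219
H(X|Y) = 0.2857×1.5000 + 0.3571×1.5219 + 0.3571×1.5219 = 1.5157 bits


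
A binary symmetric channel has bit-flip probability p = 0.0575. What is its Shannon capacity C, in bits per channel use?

For BSC with error probability p:
C = 1 - H(p) where H(p) is binary entropy
H(0.0575) = -0.0575 × log₂(0.0575) - 0.9425 × log₂(0.9425)
H(p) = 0.3174
C = 1 - 0.3174 = 0.6826 bits/use


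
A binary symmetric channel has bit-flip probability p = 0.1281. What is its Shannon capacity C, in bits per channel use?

For BSC with error probability p:
C = 1 - H(p) where H(p) is binary entropy
H(0.1281) = -0.1281 × log₂(0.1281) - 0.8719 × log₂(0.8719)
H(p) = 0.5522
C = 1 - 0.5522 = 0.4478 bits/use


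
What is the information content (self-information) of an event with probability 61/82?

Information content I(x) = -log₂(p(x))
I = -log₂(61/82) = -log₂(0.7439)
I = 0.4268 bits


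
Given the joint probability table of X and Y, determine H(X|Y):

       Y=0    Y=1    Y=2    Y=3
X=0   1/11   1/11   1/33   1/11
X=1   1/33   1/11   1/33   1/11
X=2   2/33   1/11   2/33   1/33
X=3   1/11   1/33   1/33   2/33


H(X|Y) = Σ_y p(y) H(X|Y=y)
  p(Y=0) = 3/11, H(X|Y=0) = 1.8911
  p(Y=1) = 10/33, H(X|Y=1) = 1.8955
  p(Y=2) = 5/33, H(X|Y=2) = 1.9219
  p(Y=3) = 3/11, H(X|Y=3) = 1.8911
H(X|Y) = 0.2727×1.8911 + 0.3030×1.8955 + 0.1515×1.9219 + 0.2727×1.8911 = 1.8971 bits


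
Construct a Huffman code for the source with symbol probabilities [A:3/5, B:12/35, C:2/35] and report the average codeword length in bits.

Huffman tree construction:
Combine smallest probabilities repeatedly
Resulting codes:
  A: 1 (length 1)
  B: 01 (length 2)
  C: 00 (length 2)
Average length = Σ p(s) × length(s) = 1.4000 bits


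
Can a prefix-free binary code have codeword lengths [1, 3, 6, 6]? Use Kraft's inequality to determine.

Kraft inequality: Σ 2^(-l_i) ≤ 1 for prefix-free code
Calculating: 2^(-1) + 2^(-3) + 2^(-6) + 2^(-6)
= 0.5 + 0.125 + 0.015625 + 0.015625
= 0.6562
Since 0.6562 ≤ 1, prefix-free code exists


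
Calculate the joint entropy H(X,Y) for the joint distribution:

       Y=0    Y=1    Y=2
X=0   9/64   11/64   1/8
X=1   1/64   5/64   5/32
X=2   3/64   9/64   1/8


H(X,Y) = -Σ p(x,y) log₂ p(x,y)
  p(0,0)=9/64: -0.1406 × log₂(0.1406) = 0.3980
  p(0,1)=11/64: -0.1719 × log₂(0.1719) = 0.4367
  p(0,2)=1/8: -0.1250 × log₂(0.1250) = 0.3750
  p(1,0)=1/64: -0.0156 × log₂(0.0156) = 0.0938
  p(1,1)=5/64: -0.0781 × log₂(0.0781) = 0.2873
  p(1,2)=5/32: -0.1562 × log₂(0.1562) = 0.4184
  p(2,0)=3/64: -0.0469 × log₂(0.0469) = 0.2070
  p(2,1)=9/64: -0.1406 × log₂(0.1406) = 0.3980
  p(2,2)=1/8: -0.1250 × log₂(0.1250) = 0.3750
H(X,Y) = 2.9891 bits


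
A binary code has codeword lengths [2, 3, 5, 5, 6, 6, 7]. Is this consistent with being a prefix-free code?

Kraft inequality: Σ 2^(-l_i) ≤ 1 for prefix-free code
Calculating: 2^(-2) + 2^(-3) + 2^(-5) + 2^(-5) + 2^(-6) + 2^(-6) + 2^(-7)
= 0.25 + 0.125 + 0.03125 + 0.03125 + 0.015625 + 0.015625 + 0.0078125
= 0.4766
Since 0.4766 ≤ 1, prefix-free code exists


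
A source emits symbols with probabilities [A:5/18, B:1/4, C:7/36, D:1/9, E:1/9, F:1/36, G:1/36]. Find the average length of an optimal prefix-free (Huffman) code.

Huffman tree construction:
Combine smallest probabilities repeatedly
Resulting codes:
  A: 10 (length 2)
  B: 01 (length 2)
  C: 00 (length 2)
  D: 1111 (length 4)
  E: 110 (length 3)
  F: 11100 (length 5)
  G: 11101 (length 5)
Average length = Σ p(s) × length(s) = 2.5000 bits


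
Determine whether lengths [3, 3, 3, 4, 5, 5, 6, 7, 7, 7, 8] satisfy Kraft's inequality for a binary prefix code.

Kraft inequality: Σ 2^(-l_i) ≤ 1 for prefix-free code
Calculating: 2^(-3) + 2^(-3) + 2^(-3) + 2^(-4) + 2^(-5) + 2^(-5) + 2^(-6) + 2^(-7) + 2^(-7) + 2^(-7) + 2^(-8)
= 0.125 + 0.125 + 0.125 + 0.0625 + 0.03125 + 0.03125 + 0.015625 + 0.0078125 + 0.0078125 + 0.0078125 + 0.00390625
= 0.5430
Since 0.5430 ≤ 1, prefix-free code exists


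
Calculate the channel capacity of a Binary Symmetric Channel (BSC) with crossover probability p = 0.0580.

For BSC with error probability p:
C = 1 - H(p) where H(p) is binary entropy
H(0.0580) = -0.0580 × log₂(0.0580) - 0.9420 × log₂(0.9420)
H(p) = 0.3195
C = 1 - 0.3195 = 0.6805 bits/use


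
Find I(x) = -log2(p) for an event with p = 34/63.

Information content I(x) = -log₂(p(x))
I = -log₂(34/63) = -log₂(0.5397)
I = 0.8898 bits


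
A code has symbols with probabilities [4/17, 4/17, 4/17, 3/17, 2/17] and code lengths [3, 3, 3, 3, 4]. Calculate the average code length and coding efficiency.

Average length L = Σ p_i × l_i = 3.1176 bits
Entropy H = 2.2784 bits
Efficiency η = H/L × 100% = 73.08%


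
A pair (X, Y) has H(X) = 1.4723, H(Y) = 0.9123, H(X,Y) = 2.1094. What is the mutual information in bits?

I(X;Y) = H(X) + H(Y) - H(X,Y)
I(X;Y) = 1.4723 + 0.9123 - 2.1094 = 0.2752 bits


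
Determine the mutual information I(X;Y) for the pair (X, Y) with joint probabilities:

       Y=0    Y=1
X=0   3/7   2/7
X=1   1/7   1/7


H(X) = 0.8631, H(Y) = 0.9852, H(X,Y) = 1.8424
I(X;Y) = H(X) + H(Y) - H(X,Y) = 0.0060 bits


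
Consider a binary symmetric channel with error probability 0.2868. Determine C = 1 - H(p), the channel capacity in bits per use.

For BSC with error probability p:
C = 1 - H(p) where H(p) is binary entropy
H(0.2868) = -0.2868 × log₂(0.2868) - 0.7132 × log₂(0.7132)
H(p) = 0.8646
C = 1 - 0.8646 = 0.1354 bits/use


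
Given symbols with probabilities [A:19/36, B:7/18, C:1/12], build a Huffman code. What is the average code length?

Huffman tree construction:
Combine smallest probabilities repeatedly
Resulting codes:
  A: 1 (length 1)
  B: 01 (length 2)
  C: 00 (length 2)
Average length = Σ p(s) × length(s) = 1.4722 bits


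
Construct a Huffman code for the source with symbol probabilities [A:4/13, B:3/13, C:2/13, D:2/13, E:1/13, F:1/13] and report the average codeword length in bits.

Huffman tree construction:
Combine smallest probabilities repeatedly
Resulting codes:
  A: 10 (length 2)
  B: 01 (length 2)
  C: 110 (length 3)
  D: 111 (length 3)
  E: 000 (length 3)
  F: 001 (length 3)
Average length = Σ p(s) × length(s) = 2.4615 bits


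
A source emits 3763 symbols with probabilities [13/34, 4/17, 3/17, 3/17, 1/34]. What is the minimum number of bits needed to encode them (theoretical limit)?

Entropy H = 2.0544 bits/symbol
Minimum bits = H × n = 2.0544 × 3763
= 7730.58 bits


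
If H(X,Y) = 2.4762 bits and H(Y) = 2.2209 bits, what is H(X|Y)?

Chain rule: H(X,Y) = H(X|Y) + H(Y)
H(X|Y) = H(X,Y) - H(Y) = 2.4762 - 2.2209 = 0.2553 bits


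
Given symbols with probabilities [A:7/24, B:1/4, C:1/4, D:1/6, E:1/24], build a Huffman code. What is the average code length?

Huffman tree construction:
Combine smallest probabilities repeatedly
Resulting codes:
  A: 11 (length 2)
  B: 01 (length 2)
  C: 10 (length 2)
  D: 001 (length 3)
  E: 000 (length 3)
Average length = Σ p(s) × length(s) = 2.2083 bits


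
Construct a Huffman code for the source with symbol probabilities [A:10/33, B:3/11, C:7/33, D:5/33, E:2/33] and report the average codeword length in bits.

Huffman tree construction:
Combine smallest probabilities repeatedly
Resulting codes:
  A: 11 (length 2)
  B: 10 (length 2)
  C: 00 (length 2)
  D: 011 (length 3)
  E: 010 (length 3)
Average length = Σ p(s) × length(s) = 2.2121 bits


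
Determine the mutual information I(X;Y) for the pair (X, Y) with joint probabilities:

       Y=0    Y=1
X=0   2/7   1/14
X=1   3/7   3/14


H(X) = 0.9403, H(Y) = 0.8631, H(X,Y) = 1.7885
I(X;Y) = H(X) + H(Y) - H(X,Y) = 0.0150 bits


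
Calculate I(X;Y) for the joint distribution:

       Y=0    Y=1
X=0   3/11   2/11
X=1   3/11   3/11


H(X) = 0.9940, H(Y) = 0.9940, H(X,Y) = 1.9808
I(X;Y) = H(X) + H(Y) - H(X,Y) = 0.0072 bits


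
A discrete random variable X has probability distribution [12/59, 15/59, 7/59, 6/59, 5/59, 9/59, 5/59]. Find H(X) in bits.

H(X) = -Σ p(x) log₂ p(x)
  -12/59 × log₂(12/59) = 0.4673
  -15/59 × log₂(15/59) = 0.5023
  -7/59 × log₂(7/59) = 0.3649
  -6/59 × log₂(6/59) = 0.3354
  -5/59 × log₂(5/59) = 0.3018
  -9/59 × log₂(9/59) = 0.4138
  -5/59 × log₂(5/59) = 0.3018
H(X) = 2.6872 bits


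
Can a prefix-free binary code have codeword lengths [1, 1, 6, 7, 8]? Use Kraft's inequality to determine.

Kraft inequality: Σ 2^(-l_i) ≤ 1 for prefix-free code
Calculating: 2^(-1) + 2^(-1) + 2^(-6) + 2^(-7) + 2^(-8)
= 0.5 + 0.5 + 0.015625 + 0.0078125 + 0.00390625
= 1.0273
Since 1.0273 > 1, prefix-free code does not exist


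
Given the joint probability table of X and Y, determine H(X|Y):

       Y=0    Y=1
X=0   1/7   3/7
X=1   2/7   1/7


H(X|Y) = Σ_y p(y) H(X|Y=y)
  p(Y=0) = 3/7, H(X|Y=0) = 0.9183
  p(Y=1) = 4/7, H(X|Y=1) = 0.8113
H(X|Y) = 0.4286×0.9183 + 0.5714×0.8113 = 0.8571 bits


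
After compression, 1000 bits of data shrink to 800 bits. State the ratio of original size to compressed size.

Compression ratio = Original / Compressed
= 1000 / 800 = 1.25:1


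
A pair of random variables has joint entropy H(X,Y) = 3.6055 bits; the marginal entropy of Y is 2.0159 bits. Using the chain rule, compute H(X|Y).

Chain rule: H(X,Y) = H(X|Y) + H(Y)
H(X|Y) = H(X,Y) - H(Y) = 3.6055 - 2.0159 = 1.5896 bits


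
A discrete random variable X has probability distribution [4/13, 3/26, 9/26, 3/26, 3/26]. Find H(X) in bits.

H(X) = -Σ p(x) log₂ p(x)
  -4/13 × log₂(4/13) = 0.5232
  -3/26 × log₂(3/26) = 0.3595
  -9/26 × log₂(9/26) = 0.5298
  -3/26 × log₂(3/26) = 0.3595
  -3/26 × log₂(3/26) = 0.3595
H(X) = 2.1314 bits


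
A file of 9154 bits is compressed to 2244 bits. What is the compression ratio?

Compression ratio = Original / Compressed
= 9154 / 2244 = 4.08:1


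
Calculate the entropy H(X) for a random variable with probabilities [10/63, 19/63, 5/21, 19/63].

H(X) = -Σ p(x) log₂ p(x)
  -10/63 × log₂(10/63) = 0.4215
  -19/63 × log₂(19/63) = 0.5216
  -5/21 × log₂(5/21) = 0.4929
  -19/63 × log₂(19/63) = 0.5216
H(X) = 1.9575 bits


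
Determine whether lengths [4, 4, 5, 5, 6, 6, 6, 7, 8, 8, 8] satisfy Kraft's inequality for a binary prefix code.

Kraft inequality: Σ 2^(-l_i) ≤ 1 for prefix-free code
Calculating: 2^(-4) + 2^(-4) + 2^(-5) + 2^(-5) + 2^(-6) + 2^(-6) + 2^(-6) + 2^(-7) + 2^(-8) + 2^(-8) + 2^(-8)
= 0.0625 + 0.0625 + 0.03125 + 0.03125 + 0.015625 + 0.015625 + 0.015625 + 0.0078125 + 0.00390625 + 0.00390625 + 0.00390625
= 0.2539
Since 0.2539 ≤ 1, prefix-free code exists


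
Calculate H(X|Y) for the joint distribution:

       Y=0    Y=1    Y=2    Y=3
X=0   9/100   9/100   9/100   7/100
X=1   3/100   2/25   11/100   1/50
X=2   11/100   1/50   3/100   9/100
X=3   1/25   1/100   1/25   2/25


H(X|Y) = Σ_y p(y) H(X|Y=y)
  p(Y=0) = 27/100, H(X|Y=0) = 1.8164
  p(Y=1) = 1/5, H(X|Y=1) = 1.5955
  p(Y=2) = 27/100, H(X|Y=2) = 1.8164
  p(Y=3) = 13/50, H(X|Y=3) = 1.8473
H(X|Y) = 0.2700×1.8164 + 0.2000×1.5955 + 0.2700×1.8164 + 0.2600×1.8473 = 1.7803 bits


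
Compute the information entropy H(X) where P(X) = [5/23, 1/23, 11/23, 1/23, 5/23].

H(X) = -Σ p(x) log₂ p(x)
  -5/23 × log₂(5/23) = 0.4786
  -1/23 × log₂(1/23) = 0.1967
  -11/23 × log₂(11/23) = 0.5089
  -1/23 × log₂(1/23) = 0.1967
  -5/23 × log₂(5/23) = 0.4786
H(X) = 1.8595 bits


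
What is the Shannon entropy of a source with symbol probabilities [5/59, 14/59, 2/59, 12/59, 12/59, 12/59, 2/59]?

H(X) = -Σ p(x) log₂ p(x)
  -5/59 × log₂(5/59) = 0.3018
  -14/59 × log₂(14/59) = 0.4924
  -2/59 × log₂(2/59) = 0.1655
  -12/59 × log₂(12/59) = 0.4673
  -12/59 × log₂(12/59) = 0.4673
  -12/59 × log₂(12/59) = 0.4673
  -2/59 × log₂(2/59) = 0.1655
H(X) = 2.5272 bits


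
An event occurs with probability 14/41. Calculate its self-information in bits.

Information content I(x) = -log₂(p(x))
I = -log₂(14/41) = -log₂(0.3415)
I = 1.5502 bits


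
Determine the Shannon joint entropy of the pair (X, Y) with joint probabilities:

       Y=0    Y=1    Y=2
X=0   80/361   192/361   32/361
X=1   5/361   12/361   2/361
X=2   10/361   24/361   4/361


H(X,Y) = -Σ p(x,y) log₂ p(x,y)
  p(0,0)=80/361: -0.2216 × log₂(0.2216) = 0.4818
  p(0,1)=192/361: -0.5319 × log₂(0.5319) = 0.4845
  p(0,2)=32/361: -0.0886 × log₂(0.0886) = 0.3099
  p(1,0)=5/361: -0.0139 × log₂(0.0139) = 0.0855
  p(1,1)=12/361: -0.0332 × log₂(0.0332) = 0.1632
  p(1,2)=2/361: -0.0055 × log₂(0.0055) = 0.0415
  p(2,0)=10/361: -0.0277 × log₂(0.0277) = 0.1433
  p(2,1)=24/361: -0.0665 × log₂(0.0665) = 0.2600
  p(2,2)=4/361: -0.0111 × log₂(0.0111) = 0.0720
H(X,Y) = 2.0417 bits


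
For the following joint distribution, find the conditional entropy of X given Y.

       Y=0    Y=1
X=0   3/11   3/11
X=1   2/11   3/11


H(X|Y) = Σ_y p(y) H(X|Y=y)
  p(Y=0) = 5/11, H(X|Y=0) = 0.9710
  p(Y=1) = 6/11, H(X|Y=1) = 1.0000
H(X|Y) = 0.4545×0.9710 + 0.5455×1.0000 = 0.9868 bits


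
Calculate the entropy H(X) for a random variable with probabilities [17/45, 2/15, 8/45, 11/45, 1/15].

H(X) = -Σ p(x) log₂ p(x)
  -17/45 × log₂(17/45) = 0.5305
  -2/15 × log₂(2/15) = 0.3876
  -8/45 × log₂(8/45) = 0.4430
  -11/45 × log₂(11/45) = 0.4968
  -1/15 × log₂(1/15) = 0.2605
H(X) = 2.1184 bits


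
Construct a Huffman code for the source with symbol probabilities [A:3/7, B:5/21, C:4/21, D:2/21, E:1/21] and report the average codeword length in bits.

Huffman tree construction:
Combine smallest probabilities repeatedly
Resulting codes:
  A: 0 (length 1)
  B: 10 (length 2)
  C: 111 (length 3)
  D: 1101 (length 4)
  E: 1100 (length 4)
Average length = Σ p(s) × length(s) = 2.0476 bits


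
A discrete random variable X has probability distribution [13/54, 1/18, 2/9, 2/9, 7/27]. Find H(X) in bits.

H(X) = -Σ p(x) log₂ p(x)
  -13/54 × log₂(13/54) = 0.4946
  -1/18 × log₂(1/18) = 0.2317
  -2/9 × log₂(2/9) = 0.4822
  -2/9 × log₂(2/9) = 0.4822
  -7/27 × log₂(7/27) = 0.5049
H(X) = 2.1956 bits
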